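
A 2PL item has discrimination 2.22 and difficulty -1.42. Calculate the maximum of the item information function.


For 2PL, max info at theta = b = -1.42
I_max = a^2 / 4 = 2.22^2 / 4
= 4.9284 / 4
I_max = 1.2321

1.2321


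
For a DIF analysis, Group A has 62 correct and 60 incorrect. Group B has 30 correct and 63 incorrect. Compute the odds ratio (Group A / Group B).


Odds_A = 62/60 = 1.0333
Odds_B = 30/63 = 0.4762
OR = Odds_A / Odds_B = 1.0333 / 0.4762
Exactly, OR = (62 * 63) / (60 * 30) = 3906 / 1800
OR = 2.17

2.17


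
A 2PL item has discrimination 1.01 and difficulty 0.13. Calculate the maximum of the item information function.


For 2PL, max info at theta = b = 0.13
I_max = a^2 / 4 = 1.01^2 / 4
= 1.0201 / 4
I_max = 0.255

0.255


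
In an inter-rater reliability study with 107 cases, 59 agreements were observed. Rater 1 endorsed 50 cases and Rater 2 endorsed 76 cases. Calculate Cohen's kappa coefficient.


P_o = 59/107 = 0.551402
P_e = (50*76 + 57*31) / 11449 = 0.486243
kappa = (P_o - P_e) / (1 - P_e)
kappa = (0.551402 - 0.486243) / (1 - 0.486243)
kappa = 0.1268

0.1268


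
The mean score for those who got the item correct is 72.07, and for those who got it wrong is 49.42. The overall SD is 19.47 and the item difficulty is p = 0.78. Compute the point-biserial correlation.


q = 1 - p = 0.22
rpb = ((M1 - M0) / SD) * sqrt(p * q)
rpb = ((72.07 - 49.42) / 19.47) * sqrt(0.78 * 0.22)
rpb = 0.4819

0.4819


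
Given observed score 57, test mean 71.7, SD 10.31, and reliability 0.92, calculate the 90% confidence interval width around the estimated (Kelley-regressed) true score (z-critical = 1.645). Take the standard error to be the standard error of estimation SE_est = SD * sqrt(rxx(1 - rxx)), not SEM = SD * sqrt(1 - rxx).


True score estimate = 0.92*57 + 0.08*71.7 = 58.176
SE_est = SD * sqrt(rxx * (1 - rxx)) = 10.31 * sqrt(0.92 * 0.08) = 10.31 * sqrt(0.0736) = 2.797033
CI = T_est +/- z * SE_est, so width = 2 * z * SE_est = 2 * 1.645 * 2.797033
Width = 9.2022

9.2022


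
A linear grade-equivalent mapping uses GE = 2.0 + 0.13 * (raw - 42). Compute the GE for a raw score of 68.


raw - median = 68 - 42 = 26
slope * diff = 0.13 * 26 = 3.38
GE = 2.0 + 3.38
GE = 5.38

5.38


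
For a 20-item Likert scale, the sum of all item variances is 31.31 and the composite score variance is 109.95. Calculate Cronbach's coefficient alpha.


alpha = (k/(k-1)) * (1 - sum(si^2)/s_total^2)
= (20/19) * (1 - 31.31/109.95)
alpha = 0.7529

0.7529


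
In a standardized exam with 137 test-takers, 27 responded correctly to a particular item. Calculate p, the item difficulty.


Item difficulty p = number correct / total examinees
p = 27 / 137
p = 0.1971

0.1971


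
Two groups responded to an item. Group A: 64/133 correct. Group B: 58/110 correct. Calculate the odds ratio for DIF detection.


Odds_A = 64/69 = 0.9275
Odds_B = 58/52 = 1.1154
OR = Odds_A / Odds_B = 0.9275 / 1.1154
Exactly, OR = (64 * 52) / (69 * 58) = 3328 / 4002
OR = 0.8316

0.8316


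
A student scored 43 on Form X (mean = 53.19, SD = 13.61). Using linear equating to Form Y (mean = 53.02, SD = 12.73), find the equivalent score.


slope = SD_Y / SD_X = 12.73 / 13.61 ~ 0.9353
intercept = mean_Y - slope * mean_X = 53.02 - (12.73 / 13.61) * 53.19 ~ 3.2692
Y = slope * X + intercept. To avoid rounding drift from the rounded slope/intercept, evaluate the equivalent form Y = mean_Y + SD_Y * (X - mean_X) / SD_X at full precision:
Y = 53.02 + 12.73 * (43 - 53.19) / 13.61
Y = 53.02 - 12.73 * 10.19 / 13.61
Y = 53.02 - 129.7187 / 13.61
Y = 53.02 - 9.5311
Y = 43.4889

43.4889


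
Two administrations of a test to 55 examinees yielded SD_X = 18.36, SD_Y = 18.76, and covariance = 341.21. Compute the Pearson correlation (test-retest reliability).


r = cov(X,Y) / (SD_X * SD_Y)
r = 341.21 / (18.36 * 18.76)
r = 341.21 / 344.4336
r = 0.9906

0.9906


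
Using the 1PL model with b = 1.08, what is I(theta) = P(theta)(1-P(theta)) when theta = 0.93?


P = 1/(1+exp(-(0.93-1.08))) = 0.4626
I = P*(1-P) = 0.4626 * 0.5374
I = 0.2486

0.2486


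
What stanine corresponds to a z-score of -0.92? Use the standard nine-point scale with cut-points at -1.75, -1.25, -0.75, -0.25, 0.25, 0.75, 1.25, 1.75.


Stanine boundaries: [-1.75, -1.25, -0.75, -0.25, 0.25, 0.75, 1.25, 1.75]
z = -0.92
Check each boundary:
  z >= -1.75 -> could be stanine 2
  z >= -1.25 -> could be stanine 3
  z < -0.75
  z < -0.25
  z < 0.25
  z < 0.75
  z < 1.25
  z < 1.75
Highest qualifying boundary gives stanine = 3

3


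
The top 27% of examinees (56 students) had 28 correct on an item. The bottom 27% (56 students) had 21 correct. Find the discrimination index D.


p_upper = 28/56 = 0.5
p_lower = 21/56 = 0.375
D = 0.5 - 0.375 = 0.125

0.125


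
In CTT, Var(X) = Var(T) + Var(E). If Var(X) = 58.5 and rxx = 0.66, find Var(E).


var_true = rxx * var_obs = 0.66 * 58.5 = 38.61
var_error = var_obs - var_true
var_error = 58.5 - 38.61
var_error = 19.89

19.89


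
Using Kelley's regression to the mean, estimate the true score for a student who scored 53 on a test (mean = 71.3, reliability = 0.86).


T_est = rxx * X + (1 - rxx) * mean
T_est = 0.86 * 53 + 0.14 * 71.3
T_est = 45.58 + 9.982
T_est = 55.562

55.562


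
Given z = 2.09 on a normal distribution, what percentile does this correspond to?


CDF(z) = 0.5 * (1 + erf(z/sqrt(2)))
erf(1.4779) = 0.9634
CDF = 0.9817
Percentile rank = 0.9817 * 100 = 98.17

98.17


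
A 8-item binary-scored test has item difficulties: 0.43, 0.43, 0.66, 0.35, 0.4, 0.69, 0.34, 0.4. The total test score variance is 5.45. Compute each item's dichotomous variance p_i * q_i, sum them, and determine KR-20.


For each item, compute p_i * q_i:
  Item 1: 0.43 * 0.57 = 0.2451
  Item 2: 0.43 * 0.57 = 0.2451
  Item 3: 0.66 * 0.34 = 0.2244
  Item 4: 0.35 * 0.65 = 0.2275
  Item 5: 0.4 * 0.6 = 0.24
  Item 6: 0.69 * 0.31 = 0.2139
  Item 7: 0.34 * 0.66 = 0.2244
  Item 8: 0.4 * 0.6 = 0.24
Sum(p_i * q_i) = 0.2451 + 0.2451 + 0.2244 + 0.2275 + 0.24 + 0.2139 + 0.2244 + 0.24 = 1.8604
KR-20 = (k/(k-1)) * (1 - Sum(p_i*q_i) / Var_total)
= (8/7) * (1 - 1.8604/5.45)
= 1.1429 * 0.6586
KR-20 = 0.7527

0.7527


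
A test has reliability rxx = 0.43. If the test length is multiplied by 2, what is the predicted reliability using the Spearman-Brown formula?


r_new = (n * rxx) / (1 + (n-1) * rxx)
r_new = (2 * 0.43) / (1 + 1 * 0.43)
r_new = 0.86 / 1.43
r_new = 0.6014

0.6014


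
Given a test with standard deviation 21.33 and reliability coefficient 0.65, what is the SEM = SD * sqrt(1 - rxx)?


SEM = SD * sqrt(1 - rxx)
SEM = 21.33 * sqrt(1 - 0.65)
SEM = 21.33 * sqrt(0.35) = 21.33 * 0.591608
SEM = 12.619

12.619


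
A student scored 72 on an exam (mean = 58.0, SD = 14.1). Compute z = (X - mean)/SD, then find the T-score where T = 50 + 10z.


z = (X - mean) / SD = (72 - 58.0) / 14.1
z = 14.0 / 14.1
z = 0.9929
T-score = T = 50 + 10z
Carry z at full precision (z = 14.0 / 14.1) into the conversion:
T-score = 50 + 10 * (14.0 / 14.1) = 50 + 140 / 14.1
T-score = 50 + 9.9291
T-score = 59.9291

59.9291


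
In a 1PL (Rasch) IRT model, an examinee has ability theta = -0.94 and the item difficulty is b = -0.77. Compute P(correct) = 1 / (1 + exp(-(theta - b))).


theta - b = -0.94 - -0.77 = -0.17
exp(-(theta - b)) = exp(0.17) = 1.1853
P = 1 / (1 + 1.1853)
P = 0.4576

0.4576


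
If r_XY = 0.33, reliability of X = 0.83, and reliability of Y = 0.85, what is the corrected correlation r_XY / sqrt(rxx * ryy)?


r_corrected = rxy / sqrt(rxx * ryy)
= 0.33 / sqrt(0.83 * 0.85)
= 0.33 / sqrt(0.7055)
= 0.33 / 0.83994
r_corrected = 0.3929

0.3929


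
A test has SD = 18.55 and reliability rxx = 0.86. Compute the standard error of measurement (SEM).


SEM = SD * sqrt(1 - rxx)
SEM = 18.55 * sqrt(1 - 0.86)
SEM = 18.55 * sqrt(0.14) = 18.55 * 0.374166
SEM = 6.9408

6.9408


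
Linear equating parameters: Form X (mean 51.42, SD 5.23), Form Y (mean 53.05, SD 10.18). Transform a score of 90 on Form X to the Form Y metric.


slope = SD_Y / SD_X = 10.18 / 5.23 ~ 1.9465
intercept = mean_Y - slope * mean_X = 53.05 - (10.18 / 5.23) * 51.42 ~ -47.0371
Y = slope * X + intercept. To avoid rounding drift from the rounded slope/intercept, evaluate the equivalent form Y = mean_Y + SD_Y * (X - mean_X) / SD_X at full precision:
Y = 53.05 + 10.18 * (90 - 51.42) / 5.23
Y = 53.05 + 10.18 * 38.58 / 5.23
Y = 53.05 + 392.7444 / 5.23
Y = 53.05 + 75.0945
Y = 128.1445

128.1445


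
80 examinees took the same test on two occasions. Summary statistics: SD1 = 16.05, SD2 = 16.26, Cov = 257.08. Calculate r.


r = cov(X,Y) / (SD_X * SD_Y)
r = 257.08 / (16.05 * 16.26)
r = 257.08 / 260.973
r = 0.9851

0.9851


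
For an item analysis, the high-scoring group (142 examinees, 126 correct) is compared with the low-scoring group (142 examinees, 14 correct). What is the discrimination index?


p_upper = 126/142 = 0.8873
p_lower = 14/142 = 0.0986
D = 0.8873 - 0.0986 = 0.7887

0.7887


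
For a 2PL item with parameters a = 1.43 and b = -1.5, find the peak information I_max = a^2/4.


For 2PL, max info at theta = b = -1.5
I_max = a^2 / 4 = 1.43^2 / 4
= 2.0449 / 4
I_max = 0.5112

0.5112


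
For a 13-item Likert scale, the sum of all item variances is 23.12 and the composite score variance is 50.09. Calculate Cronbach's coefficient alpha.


alpha = (k/(k-1)) * (1 - sum(si^2)/s_total^2)
= (13/12) * (1 - 23.12/50.09)
alpha = 0.5833

0.5833


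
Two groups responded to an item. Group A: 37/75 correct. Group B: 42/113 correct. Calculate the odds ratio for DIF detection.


Odds_A = 37/38 = 0.9737
Odds_B = 42/71 = 0.5915
OR = Odds_A / Odds_B = 0.9737 / 0.5915
Exactly, OR = (37 * 71) / (38 * 42) = 2627 / 1596
OR = 1.646

1.646


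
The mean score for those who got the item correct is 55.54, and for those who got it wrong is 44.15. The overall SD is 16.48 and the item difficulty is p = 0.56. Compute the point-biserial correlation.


q = 1 - p = 0.44
rpb = ((M1 - M0) / SD) * sqrt(p * q)
rpb = ((55.54 - 44.15) / 16.48) * sqrt(0.56 * 0.44)
rpb = 0.3431

0.3431


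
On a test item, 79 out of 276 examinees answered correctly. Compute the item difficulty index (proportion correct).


Item difficulty p = number correct / total examinees
p = 79 / 276
p = 0.2862

0.2862


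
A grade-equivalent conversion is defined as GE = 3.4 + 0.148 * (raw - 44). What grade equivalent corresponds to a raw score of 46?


raw - median = 46 - 44 = 2
slope * diff = 0.148 * 2 = 0.296
GE = 3.4 + 0.296
GE = 3.696

3.696


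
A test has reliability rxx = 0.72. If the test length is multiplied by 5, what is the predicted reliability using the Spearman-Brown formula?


r_new = (n * rxx) / (1 + (n-1) * rxx)
r_new = (5 * 0.72) / (1 + 4 * 0.72)
r_new = 3.6 / 3.88
r_new = 0.9278

0.9278


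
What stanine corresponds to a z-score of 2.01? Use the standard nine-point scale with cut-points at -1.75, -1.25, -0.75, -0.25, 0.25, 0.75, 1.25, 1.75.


Stanine boundaries: [-1.75, -1.25, -0.75, -0.25, 0.25, 0.75, 1.25, 1.75]
z = 2.01
Check each boundary:
  z >= -1.75 -> could be stanine 2
  z >= -1.25 -> could be stanine 3
  z >= -0.75 -> could be stanine 4
  z >= -0.25 -> could be stanine 5
  z >= 0.25 -> could be stanine 6
  z >= 0.75 -> could be stanine 7
  z >= 1.25 -> could be stanine 8
  z >= 1.75 -> could be stanine 9
Highest qualifying boundary gives stanine = 9

9


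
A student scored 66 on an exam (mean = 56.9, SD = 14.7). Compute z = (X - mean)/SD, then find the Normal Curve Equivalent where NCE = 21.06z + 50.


z = (X - mean) / SD = (66 - 56.9) / 14.7
z = 9.1 / 14.7
z = 0.619
NCE = NCE = 21.06z + 50
Carry z at full precision (z = 9.1 / 14.7) into the conversion:
NCE = 21.06 * (9.1 / 14.7) + 50 = 191.646 / 14.7 + 50
NCE = 13.0371 + 50
NCE = 63.0371

63.0371


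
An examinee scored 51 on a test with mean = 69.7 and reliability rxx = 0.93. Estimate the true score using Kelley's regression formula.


T_est = rxx * X + (1 - rxx) * mean
T_est = 0.93 * 51 + 0.07 * 69.7
T_est = 47.43 + 4.879
T_est = 52.309

52.309


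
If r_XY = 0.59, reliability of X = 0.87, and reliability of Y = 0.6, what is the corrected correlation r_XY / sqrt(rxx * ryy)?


r_corrected = rxy / sqrt(rxx * ryy)
= 0.59 / sqrt(0.87 * 0.6)
= 0.59 / sqrt(0.522)
= 0.59 / 0.722496
r_corrected = 0.8166

0.8166


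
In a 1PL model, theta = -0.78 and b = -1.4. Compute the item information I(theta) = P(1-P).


P = 1/(1+exp(-(-0.78--1.4))) = 0.6502
I = P*(1-P) = 0.6502 * 0.3498
I = 0.2274

0.2274


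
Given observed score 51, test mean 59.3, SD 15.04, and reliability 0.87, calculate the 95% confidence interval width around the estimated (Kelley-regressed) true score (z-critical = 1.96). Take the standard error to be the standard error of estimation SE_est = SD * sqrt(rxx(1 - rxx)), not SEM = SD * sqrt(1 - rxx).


True score estimate = 0.87*51 + 0.13*59.3 = 52.079
SE_est = SD * sqrt(rxx * (1 - rxx)) = 15.04 * sqrt(0.87 * 0.13) = 15.04 * sqrt(0.1131) = 5.058004
CI = T_est +/- z * SE_est, so width = 2 * z * SE_est = 2 * 1.96 * 5.058004
Width = 19.8274

19.8274


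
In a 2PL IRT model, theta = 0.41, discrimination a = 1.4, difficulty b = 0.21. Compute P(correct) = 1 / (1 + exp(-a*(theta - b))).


a*(theta - b) = 1.4 * (0.41 - 0.21) = 0.28
exp(-0.28) = 0.7558
P = 1 / (1 + 0.7558)
P = 0.5695

0.5695


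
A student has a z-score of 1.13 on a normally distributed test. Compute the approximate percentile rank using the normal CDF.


CDF(z) = 0.5 * (1 + erf(z/sqrt(2)))
erf(0.799) = 0.7415
CDF = 0.8708
Percentile rank = 0.8708 * 100 = 87.08

87.08


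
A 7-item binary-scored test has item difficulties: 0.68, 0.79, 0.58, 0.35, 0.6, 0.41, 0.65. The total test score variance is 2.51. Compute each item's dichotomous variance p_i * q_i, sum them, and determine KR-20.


For each item, compute p_i * q_i:
  Item 1: 0.68 * 0.32 = 0.2176
  Item 2: 0.79 * 0.21 = 0.1659
  Item 3: 0.58 * 0.42 = 0.2436
  Item 4: 0.35 * 0.65 = 0.2275
  Item 5: 0.6 * 0.4 = 0.24
  Item 6: 0.41 * 0.59 = 0.2419
  Item 7: 0.65 * 0.35 = 0.2275
Sum(p_i * q_i) = 0.2176 + 0.1659 + 0.2436 + 0.2275 + 0.24 + 0.2419 + 0.2275 = 1.564
KR-20 = (k/(k-1)) * (1 - Sum(p_i*q_i) / Var_total)
= (7/6) * (1 - 1.564/2.51)
= 1.1667 * 0.3769
KR-20 = 0.4397

0.4397


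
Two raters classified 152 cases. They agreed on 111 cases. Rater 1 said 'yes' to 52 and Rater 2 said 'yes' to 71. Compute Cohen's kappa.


P_o = 111/152 = 0.730263
P_e = (52*71 + 100*81) / 23104 = 0.510388
kappa = (P_o - P_e) / (1 - P_e)
kappa = (0.730263 - 0.510388) / (1 - 0.510388)
kappa = 0.4491

0.4491


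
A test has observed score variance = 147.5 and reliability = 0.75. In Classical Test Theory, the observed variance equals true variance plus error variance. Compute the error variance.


var_true = rxx * var_obs = 0.75 * 147.5 = 110.625
var_error = var_obs - var_true
var_error = 147.5 - 110.625
var_error = 36.875

36.875


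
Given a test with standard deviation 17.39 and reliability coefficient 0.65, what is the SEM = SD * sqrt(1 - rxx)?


SEM = SD * sqrt(1 - rxx)
SEM = 17.39 * sqrt(1 - 0.65)
SEM = 17.39 * sqrt(0.35) = 17.39 * 0.591608
SEM = 10.2881

10.2881


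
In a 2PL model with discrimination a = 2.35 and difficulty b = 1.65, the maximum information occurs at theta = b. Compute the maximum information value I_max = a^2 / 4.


For 2PL, max info at theta = b = 1.65
I_max = a^2 / 4 = 2.35^2 / 4
= 5.5225 / 4
I_max = 1.3806

1.3806


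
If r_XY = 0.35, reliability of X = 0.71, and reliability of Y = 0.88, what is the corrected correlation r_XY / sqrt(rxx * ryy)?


r_corrected = rxy / sqrt(rxx * ryy)
= 0.35 / sqrt(0.71 * 0.88)
= 0.35 / sqrt(0.6248)
= 0.35 / 0.790443
r_corrected = 0.4428

0.4428


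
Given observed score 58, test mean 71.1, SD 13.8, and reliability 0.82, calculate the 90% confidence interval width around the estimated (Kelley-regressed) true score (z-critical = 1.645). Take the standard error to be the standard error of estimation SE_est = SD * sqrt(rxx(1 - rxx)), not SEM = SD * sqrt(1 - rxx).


True score estimate = 0.82*58 + 0.18*71.1 = 60.358
SE_est = SD * sqrt(rxx * (1 - rxx)) = 13.8 * sqrt(0.82 * 0.18) = 13.8 * sqrt(0.1476) = 5.301787
CI = T_est +/- z * SE_est, so width = 2 * z * SE_est = 2 * 1.645 * 5.301787
Width = 17.4429

17.4429


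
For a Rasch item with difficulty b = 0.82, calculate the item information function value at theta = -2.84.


P = 1/(1+exp(-(-2.84-0.82))) = 0.0251
I = P*(1-P) = 0.0251 * 0.9749
I = 0.0245

0.0245


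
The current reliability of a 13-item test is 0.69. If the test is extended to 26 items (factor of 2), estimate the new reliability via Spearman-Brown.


r_new = (n * rxx) / (1 + (n-1) * rxx)
r_new = (2 * 0.69) / (1 + 1 * 0.69)
r_new = 1.38 / 1.69
r_new = 0.8166

0.8166


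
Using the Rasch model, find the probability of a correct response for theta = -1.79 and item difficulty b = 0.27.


theta - b = -1.79 - 0.27 = -2.06
exp(-(theta - b)) = exp(2.06) = 7.846
P = 1 / (1 + 7.846)
P = 0.113

0.113


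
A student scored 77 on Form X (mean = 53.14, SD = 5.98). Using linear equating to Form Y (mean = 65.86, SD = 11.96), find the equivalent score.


slope = SD_Y / SD_X = 11.96 / 5.98 ~ 2.0
intercept = mean_Y - slope * mean_X = 65.86 - (11.96 / 5.98) * 53.14 ~ -40.42
Y = slope * X + intercept. To avoid rounding drift from the rounded slope/intercept, evaluate the equivalent form Y = mean_Y + SD_Y * (X - mean_X) / SD_X at full precision:
Y = 65.86 + 11.96 * (77 - 53.14) / 5.98
Y = 65.86 + 11.96 * 23.86 / 5.98
Y = 65.86 + 285.3656 / 5.98
Y = 65.86 + 47.72
Y = 113.58

113.58


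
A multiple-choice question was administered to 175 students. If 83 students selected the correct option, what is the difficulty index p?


Item difficulty p = number correct / total examinees
p = 83 / 175
p = 0.4743

0.4743


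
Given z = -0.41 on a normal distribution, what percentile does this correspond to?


CDF(z) = 0.5 * (1 + erf(z/sqrt(2)))
erf(-0.2899) = -0.3182
CDF = 0.3409
Percentile rank = 0.3409 * 100 = 34.09

34.09


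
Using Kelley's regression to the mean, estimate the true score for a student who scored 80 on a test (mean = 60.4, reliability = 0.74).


T_est = rxx * X + (1 - rxx) * mean
T_est = 0.74 * 80 + 0.26 * 60.4
T_est = 59.2 + 15.704
T_est = 74.904

74.904


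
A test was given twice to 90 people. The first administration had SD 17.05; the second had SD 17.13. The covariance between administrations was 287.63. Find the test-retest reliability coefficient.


r = cov(X,Y) / (SD_X * SD_Y)
r = 287.63 / (17.05 * 17.13)
r = 287.63 / 292.0665
r = 0.9848

0.9848


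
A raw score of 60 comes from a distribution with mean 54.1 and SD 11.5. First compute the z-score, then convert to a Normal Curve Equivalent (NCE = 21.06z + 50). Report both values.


z = (X - mean) / SD = (60 - 54.1) / 11.5
z = 5.9 / 11.5
z = 0.513
NCE = NCE = 21.06z + 50
Carry z at full precision (z = 5.9 / 11.5) into the conversion:
NCE = 21.06 * (5.9 / 11.5) + 50 = 124.254 / 11.5 + 50
NCE = 10.8047 + 50
NCE = 60.8047

60.8047


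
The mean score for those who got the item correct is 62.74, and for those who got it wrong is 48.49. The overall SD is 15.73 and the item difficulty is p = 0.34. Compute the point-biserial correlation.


q = 1 - p = 0.66
rpb = ((M1 - M0) / SD) * sqrt(p * q)
rpb = ((62.74 - 48.49) / 15.73) * sqrt(0.34 * 0.66)
rpb = 0.4291

0.4291


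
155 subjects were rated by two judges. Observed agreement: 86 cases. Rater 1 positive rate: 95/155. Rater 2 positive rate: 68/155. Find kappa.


P_o = 86/155 = 0.554839
P_e = (95*68 + 60*87) / 24025 = 0.48616
kappa = (P_o - P_e) / (1 - P_e)
kappa = (0.554839 - 0.48616) / (1 - 0.48616)
kappa = 0.1337

0.1337


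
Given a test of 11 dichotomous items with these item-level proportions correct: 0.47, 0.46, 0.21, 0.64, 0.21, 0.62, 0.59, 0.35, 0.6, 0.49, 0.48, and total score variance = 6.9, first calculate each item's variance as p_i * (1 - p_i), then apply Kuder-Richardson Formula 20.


For each item, compute p_i * q_i:
  Item 1: 0.47 * 0.53 = 0.2491
  Item 2: 0.46 * 0.54 = 0.2484
  Item 3: 0.21 * 0.79 = 0.1659
  Item 4: 0.64 * 0.36 = 0.2304
  Item 5: 0.21 * 0.79 = 0.1659
  Item 6: 0.62 * 0.38 = 0.2356
  Item 7: 0.59 * 0.41 = 0.2419
  Item 8: 0.35 * 0.65 = 0.2275
  Item 9: 0.6 * 0.4 = 0.24
  Item 10: 0.49 * 0.51 = 0.2499
  Item 11: 0.48 * 0.52 = 0.2496
Sum(p_i * q_i) = 0.2491 + 0.2484 + 0.1659 + 0.2304 + 0.1659 + 0.2356 + 0.2419 + 0.2275 + 0.24 + 0.2499 + 0.2496 = 2.5042
KR-20 = (k/(k-1)) * (1 - Sum(p_i*q_i) / Var_total)
= (11/10) * (1 - 2.5042/6.9)
= 1.1 * 0.6371
KR-20 = 0.7008

0.7008


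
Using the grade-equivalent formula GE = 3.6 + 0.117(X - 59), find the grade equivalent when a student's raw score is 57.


raw - median = 57 - 59 = -2
slope * diff = 0.117 * -2 = -0.234
GE = 3.6 + -0.234
GE = 3.366

3.366


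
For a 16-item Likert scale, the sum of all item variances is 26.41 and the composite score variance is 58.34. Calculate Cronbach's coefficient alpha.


alpha = (k/(k-1)) * (1 - sum(si^2)/s_total^2)
= (16/15) * (1 - 26.41/58.34)
alpha = 0.5838

0.5838


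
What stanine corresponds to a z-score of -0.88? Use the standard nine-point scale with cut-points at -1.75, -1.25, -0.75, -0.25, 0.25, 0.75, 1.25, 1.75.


Stanine boundaries: [-1.75, -1.25, -0.75, -0.25, 0.25, 0.75, 1.25, 1.75]
z = -0.88
Check each boundary:
  z >= -1.75 -> could be stanine 2
  z >= -1.25 -> could be stanine 3
  z < -0.75
  z < -0.25
  z < 0.25
  z < 0.75
  z < 1.25
  z < 1.75
Highest qualifying boundary gives stanine = 3

3


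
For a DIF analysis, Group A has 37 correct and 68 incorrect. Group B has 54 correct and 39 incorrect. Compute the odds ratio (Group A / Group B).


Odds_A = 37/68 = 0.5441
Odds_B = 54/39 = 1.3846
OR = Odds_A / Odds_B = 0.5441 / 1.3846
Exactly, OR = (37 * 39) / (68 * 54) = 1443 / 3672
OR = 0.393

0.393


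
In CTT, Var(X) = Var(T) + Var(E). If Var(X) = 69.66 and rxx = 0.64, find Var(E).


var_true = rxx * var_obs = 0.64 * 69.66 = 44.5824
var_error = var_obs - var_true
var_error = 69.66 - 44.5824
var_error = 25.0776

25.0776


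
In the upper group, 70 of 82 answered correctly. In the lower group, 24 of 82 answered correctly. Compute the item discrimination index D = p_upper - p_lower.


p_upper = 70/82 = 0.8537
p_lower = 24/82 = 0.2927
D = 0.8537 - 0.2927 = 0.561

0.561


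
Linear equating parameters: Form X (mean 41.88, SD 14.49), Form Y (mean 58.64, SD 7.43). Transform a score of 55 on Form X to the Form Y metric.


slope = SD_Y / SD_X = 7.43 / 14.49 ~ 0.5128
intercept = mean_Y - slope * mean_X = 58.64 - (7.43 / 14.49) * 41.88 ~ 37.1653
Y = slope * X + intercept. To avoid rounding drift from the rounded slope/intercept, evaluate the equivalent form Y = mean_Y + SD_Y * (X - mean_X) / SD_X at full precision:
Y = 58.64 + 7.43 * (55 - 41.88) / 14.49
Y = 58.64 + 7.43 * 13.12 / 14.49
Y = 58.64 + 97.4816 / 14.49
Y = 58.64 + 6.7275
Y = 65.3675

65.3675


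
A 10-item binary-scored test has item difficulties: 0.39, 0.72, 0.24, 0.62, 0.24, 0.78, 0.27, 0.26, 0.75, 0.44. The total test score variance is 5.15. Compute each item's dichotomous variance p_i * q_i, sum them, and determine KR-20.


For each item, compute p_i * q_i:
  Item 1: 0.39 * 0.61 = 0.2379
  Item 2: 0.72 * 0.28 = 0.2016
  Item 3: 0.24 * 0.76 = 0.1824
  Item 4: 0.62 * 0.38 = 0.2356
  Item 5: 0.24 * 0.76 = 0.1824
  Item 6: 0.78 * 0.22 = 0.1716
  Item 7: 0.27 * 0.73 = 0.1971
  Item 8: 0.26 * 0.74 = 0.1924
  Item 9: 0.75 * 0.25 = 0.1875
  Item 10: 0.44 * 0.56 = 0.2464
Sum(p_i * q_i) = 0.2379 + 0.2016 + 0.1824 + 0.2356 + 0.1824 + 0.1716 + 0.1971 + 0.1924 + 0.1875 + 0.2464 = 2.0349
KR-20 = (k/(k-1)) * (1 - Sum(p_i*q_i) / Var_total)
= (10/9) * (1 - 2.0349/5.15)
= 1.1111 * 0.6049
KR-20 = 0.6721

0.6721


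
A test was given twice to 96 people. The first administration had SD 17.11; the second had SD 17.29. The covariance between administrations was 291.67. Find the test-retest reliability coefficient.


r = cov(X,Y) / (SD_X * SD_Y)
r = 291.67 / (17.11 * 17.29)
r = 291.67 / 295.8319
r = 0.9859

0.9859


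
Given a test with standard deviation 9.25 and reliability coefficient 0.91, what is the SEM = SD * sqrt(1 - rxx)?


SEM = SD * sqrt(1 - rxx)
SEM = 9.25 * sqrt(1 - 0.91)
SEM = 9.25 * sqrt(0.09) = 9.25 * 0.3
SEM = 2.775

2.775


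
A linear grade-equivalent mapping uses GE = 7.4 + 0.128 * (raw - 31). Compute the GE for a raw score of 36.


raw - median = 36 - 31 = 5
slope * diff = 0.128 * 5 = 0.64
GE = 7.4 + 0.64
GE = 8.04

8.04


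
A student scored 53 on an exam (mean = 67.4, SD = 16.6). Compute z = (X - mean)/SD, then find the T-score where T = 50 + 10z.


z = (X - mean) / SD = (53 - 67.4) / 16.6
z = -14.4 / 16.6
z = -0.8675
T-score = T = 50 + 10z
Carry z at full precision (z = -14.4 / 16.6) into the conversion:
T-score = 50 + 10 * (-14.4 / 16.6) = 50 + -144 / 16.6
T-score = 50 + -8.6747
T-score = 41.3253

41.3253


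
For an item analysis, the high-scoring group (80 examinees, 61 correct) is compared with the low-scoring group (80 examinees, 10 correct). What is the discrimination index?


p_upper = 61/80 = 0.7625
p_lower = 10/80 = 0.125
D = 0.7625 - 0.125 = 0.6375

0.6375


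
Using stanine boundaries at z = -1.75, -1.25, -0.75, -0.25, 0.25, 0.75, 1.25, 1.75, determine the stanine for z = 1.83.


Stanine boundaries: [-1.75, -1.25, -0.75, -0.25, 0.25, 0.75, 1.25, 1.75]
z = 1.83
Check each boundary:
  z >= -1.75 -> could be stanine 2
  z >= -1.25 -> could be stanine 3
  z >= -0.75 -> could be stanine 4
  z >= -0.25 -> could be stanine 5
  z >= 0.25 -> could be stanine 6
  z >= 0.75 -> could be stanine 7
  z >= 1.25 -> could be stanine 8
  z >= 1.75 -> could be stanine 9
Highest qualifying boundary gives stanine = 9

9


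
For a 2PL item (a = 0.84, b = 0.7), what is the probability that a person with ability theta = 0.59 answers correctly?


a*(theta - b) = 0.84 * (0.59 - 0.7) = -0.0924
exp(--0.0924) = 1.0968
P = 1 / (1 + 1.0968)
P = 0.4769

0.4769


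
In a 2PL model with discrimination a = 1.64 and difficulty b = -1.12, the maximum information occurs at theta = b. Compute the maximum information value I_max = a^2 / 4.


For 2PL, max info at theta = b = -1.12
I_max = a^2 / 4 = 1.64^2 / 4
= 2.6896 / 4
I_max = 0.6724

0.6724


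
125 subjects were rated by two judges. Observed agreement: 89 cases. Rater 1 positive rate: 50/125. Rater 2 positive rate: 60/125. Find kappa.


P_o = 89/125 = 0.712
P_e = (50*60 + 75*65) / 15625 = 0.504
kappa = (P_o - P_e) / (1 - P_e)
kappa = (0.712 - 0.504) / (1 - 0.504)
kappa = 0.4194

0.4194


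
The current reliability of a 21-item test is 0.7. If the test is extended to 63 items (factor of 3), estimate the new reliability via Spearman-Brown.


r_new = (n * rxx) / (1 + (n-1) * rxx)
r_new = (3 * 0.7) / (1 + 2 * 0.7)
r_new = 2.1 / 2.4
r_new = 0.875

0.875


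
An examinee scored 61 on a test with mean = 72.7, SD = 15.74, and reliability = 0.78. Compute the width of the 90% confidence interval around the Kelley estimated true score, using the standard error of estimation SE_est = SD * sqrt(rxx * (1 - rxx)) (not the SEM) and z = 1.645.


True score estimate = 0.78*61 + 0.22*72.7 = 63.574
SE_est = SD * sqrt(rxx * (1 - rxx)) = 15.74 * sqrt(0.78 * 0.22) = 15.74 * sqrt(0.1716) = 6.520237
CI = T_est +/- z * SE_est, so width = 2 * z * SE_est = 2 * 1.645 * 6.520237
Width = 21.4516

21.4516


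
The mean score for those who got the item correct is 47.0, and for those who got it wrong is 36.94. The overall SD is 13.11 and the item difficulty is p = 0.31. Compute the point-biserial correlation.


q = 1 - p = 0.69
rpb = ((M1 - M0) / SD) * sqrt(p * q)
rpb = ((47.0 - 36.94) / 13.11) * sqrt(0.31 * 0.69)
rpb = 0.3549

0.3549


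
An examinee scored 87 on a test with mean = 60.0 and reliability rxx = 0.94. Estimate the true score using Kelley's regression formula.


T_est = rxx * X + (1 - rxx) * mean
T_est = 0.94 * 87 + 0.06 * 60.0
T_est = 81.78 + 3.6
T_est = 85.38

85.38


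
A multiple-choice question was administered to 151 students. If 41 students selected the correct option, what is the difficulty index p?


Item difficulty p = number correct / total examinees
p = 41 / 151
p = 0.2715

0.2715


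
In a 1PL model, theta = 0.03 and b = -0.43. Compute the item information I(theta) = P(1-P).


P = 1/(1+exp(-(0.03--0.43))) = 0.613
I = P*(1-P) = 0.613 * 0.387
I = 0.2372

0.2372


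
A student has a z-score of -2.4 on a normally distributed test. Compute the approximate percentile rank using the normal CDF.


CDF(z) = 0.5 * (1 + erf(z/sqrt(2)))
erf(-1.6971) = -0.9836
CDF = 0.0082
Percentile rank = 0.0082 * 100 = 0.82

0.82


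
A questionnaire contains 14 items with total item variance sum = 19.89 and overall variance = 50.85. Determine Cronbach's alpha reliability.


alpha = (k/(k-1)) * (1 - sum(si^2)/s_total^2)
= (14/13) * (1 - 19.89/50.85)
alpha = 0.6557

0.6557


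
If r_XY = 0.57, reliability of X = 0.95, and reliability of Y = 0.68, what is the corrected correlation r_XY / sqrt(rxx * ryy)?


r_corrected = rxy / sqrt(rxx * ryy)
= 0.57 / sqrt(0.95 * 0.68)
= 0.57 / sqrt(0.646)
= 0.57 / 0.803741
r_corrected = 0.7092

0.7092


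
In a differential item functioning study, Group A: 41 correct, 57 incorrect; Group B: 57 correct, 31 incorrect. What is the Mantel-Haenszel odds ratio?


Odds_A = 41/57 = 0.7193
Odds_B = 57/31 = 1.8387
OR = Odds_A / Odds_B = 0.7193 / 1.8387
Exactly, OR = (41 * 31) / (57 * 57) = 1271 / 3249
OR = 0.3912

0.3912


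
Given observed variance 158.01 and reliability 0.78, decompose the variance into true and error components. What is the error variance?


var_true = rxx * var_obs = 0.78 * 158.01 = 123.2478
var_error = var_obs - var_true
var_error = 158.01 - 123.2478
var_error = 34.7622

34.7622


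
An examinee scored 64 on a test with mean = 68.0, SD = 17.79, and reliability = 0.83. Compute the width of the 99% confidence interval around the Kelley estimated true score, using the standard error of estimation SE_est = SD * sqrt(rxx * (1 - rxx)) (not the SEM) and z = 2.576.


True score estimate = 0.83*64 + 0.17*68.0 = 64.68
SE_est = SD * sqrt(rxx * (1 - rxx)) = 17.79 * sqrt(0.83 * 0.17) = 17.79 * sqrt(0.1411) = 6.682508
CI = T_est +/- z * SE_est, so width = 2 * z * SE_est = 2 * 2.576 * 6.682508
Width = 34.4283

34.4283


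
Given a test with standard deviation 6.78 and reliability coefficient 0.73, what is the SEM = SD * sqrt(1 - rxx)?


SEM = SD * sqrt(1 - rxx)
SEM = 6.78 * sqrt(1 - 0.73)
SEM = 6.78 * sqrt(0.27) = 6.78 * 0.519615
SEM = 3.523

3.523


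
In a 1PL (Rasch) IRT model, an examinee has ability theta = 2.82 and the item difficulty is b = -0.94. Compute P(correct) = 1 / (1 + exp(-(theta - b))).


theta - b = 2.82 - -0.94 = 3.76
exp(-(theta - b)) = exp(-3.76) = 0.0233
P = 1 / (1 + 0.0233)
P = 0.9772

0.9772


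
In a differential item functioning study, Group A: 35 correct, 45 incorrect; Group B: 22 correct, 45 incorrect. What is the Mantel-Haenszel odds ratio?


Odds_A = 35/45 = 0.7778
Odds_B = 22/45 = 0.4889
OR = Odds_A / Odds_B = 0.7778 / 0.4889
Exactly, OR = (35 * 45) / (45 * 22) = 1575 / 990
OR = 1.5909

1.5909


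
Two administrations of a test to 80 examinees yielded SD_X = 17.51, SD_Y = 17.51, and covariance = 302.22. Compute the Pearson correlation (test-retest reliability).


r = cov(X,Y) / (SD_X * SD_Y)
r = 302.22 / (17.51 * 17.51)
r = 302.22 / 306.6001
r = 0.9857

0.9857


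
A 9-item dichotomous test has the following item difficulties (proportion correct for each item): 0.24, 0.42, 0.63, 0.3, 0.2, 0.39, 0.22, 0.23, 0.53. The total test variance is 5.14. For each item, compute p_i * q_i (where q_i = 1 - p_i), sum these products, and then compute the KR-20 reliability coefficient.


For each item, compute p_i * q_i:
  Item 1: 0.24 * 0.76 = 0.1824
  Item 2: 0.42 * 0.58 = 0.2436
  Item 3: 0.63 * 0.37 = 0.2331
  Item 4: 0.3 * 0.7 = 0.21
  Item 5: 0.2 * 0.8 = 0.16
  Item 6: 0.39 * 0.61 = 0.2379
  Item 7: 0.22 * 0.78 = 0.1716
  Item 8: 0.23 * 0.77 = 0.1771
  Item 9: 0.53 * 0.47 = 0.2491
Sum(p_i * q_i) = 0.1824 + 0.2436 + 0.2331 + 0.21 + 0.16 + 0.2379 + 0.1716 + 0.1771 + 0.2491 = 1.8648
KR-20 = (k/(k-1)) * (1 - Sum(p_i*q_i) / Var_total)
= (9/8) * (1 - 1.8648/5.14)
= 1.125 * 0.6372
KR-20 = 0.7168

0.7168


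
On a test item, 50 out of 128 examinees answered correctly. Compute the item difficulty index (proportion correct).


Item difficulty p = number correct / total examinees
p = 50 / 128
p = 0.3906

0.3906


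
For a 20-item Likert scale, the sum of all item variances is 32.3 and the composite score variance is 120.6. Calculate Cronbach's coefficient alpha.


alpha = (k/(k-1)) * (1 - sum(si^2)/s_total^2)
= (20/19) * (1 - 32.3/120.6)
alpha = 0.7707

0.7707


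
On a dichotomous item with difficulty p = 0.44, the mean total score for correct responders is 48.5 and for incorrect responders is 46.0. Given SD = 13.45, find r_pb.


q = 1 - p = 0.56
rpb = ((M1 - M0) / SD) * sqrt(p * q)
rpb = ((48.5 - 46.0) / 13.45) * sqrt(0.44 * 0.56)
rpb = 0.0923

0.0923


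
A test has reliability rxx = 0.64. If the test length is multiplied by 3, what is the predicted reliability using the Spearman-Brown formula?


r_new = (n * rxx) / (1 + (n-1) * rxx)
r_new = (3 * 0.64) / (1 + 2 * 0.64)
r_new = 1.92 / 2.28
r_new = 0.8421

0.8421


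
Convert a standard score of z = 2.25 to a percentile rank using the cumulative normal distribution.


CDF(z) = 0.5 * (1 + erf(z/sqrt(2)))
erf(1.591) = 0.9756
CDF = 0.9878
Percentile rank = 0.9878 * 100 = 98.78

98.78


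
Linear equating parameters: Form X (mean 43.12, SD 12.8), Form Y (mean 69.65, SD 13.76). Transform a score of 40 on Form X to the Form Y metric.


slope = SD_Y / SD_X = 13.76 / 12.8 ~ 1.075
intercept = mean_Y - slope * mean_X = 69.65 - (13.76 / 12.8) * 43.12 ~ 23.296
Y = slope * X + intercept. To avoid rounding drift from the rounded slope/intercept, evaluate the equivalent form Y = mean_Y + SD_Y * (X - mean_X) / SD_X at full precision:
Y = 69.65 + 13.76 * (40 - 43.12) / 12.8
Y = 69.65 - 13.76 * 3.12 / 12.8
Y = 69.65 - 42.9312 / 12.8
Y = 69.65 - 3.354
Y = 66.296

66.296


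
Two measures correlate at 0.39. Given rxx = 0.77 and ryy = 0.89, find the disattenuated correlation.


r_corrected = rxy / sqrt(rxx * ryy)
= 0.39 / sqrt(0.77 * 0.89)
= 0.39 / sqrt(0.6853)
= 0.39 / 0.827828
r_corrected = 0.4711

0.4711


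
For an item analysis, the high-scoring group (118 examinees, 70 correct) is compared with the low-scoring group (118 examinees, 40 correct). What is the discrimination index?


p_upper = 70/118 = 0.5932
p_lower = 40/118 = 0.339
D = 0.5932 - 0.339 = 0.2542

0.2542


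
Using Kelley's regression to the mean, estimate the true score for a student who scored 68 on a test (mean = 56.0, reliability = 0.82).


T_est = rxx * X + (1 - rxx) * mean
T_est = 0.82 * 68 + 0.18 * 56.0
T_est = 55.76 + 10.08
T_est = 65.84

65.84


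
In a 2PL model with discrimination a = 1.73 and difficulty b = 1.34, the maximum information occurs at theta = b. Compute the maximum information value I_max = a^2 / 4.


For 2PL, max info at theta = b = 1.34
I_max = a^2 / 4 = 1.73^2 / 4
= 2.9929 / 4
I_max = 0.7482

0.7482


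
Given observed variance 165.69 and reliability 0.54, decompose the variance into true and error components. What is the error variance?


var_true = rxx * var_obs = 0.54 * 165.69 = 89.4726
var_error = var_obs - var_true
var_error = 165.69 - 89.4726
var_error = 76.2174

76.2174


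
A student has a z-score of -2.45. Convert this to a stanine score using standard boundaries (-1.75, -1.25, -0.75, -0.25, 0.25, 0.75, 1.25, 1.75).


Stanine boundaries: [-1.75, -1.25, -0.75, -0.25, 0.25, 0.75, 1.25, 1.75]
z = -2.45
Check each boundary:
  z < -1.75
  z < -1.25
  z < -0.75
  z < -0.25
  z < 0.25
  z < 0.75
  z < 1.25
  z < 1.75
Highest qualifying boundary gives stanine = 1

1


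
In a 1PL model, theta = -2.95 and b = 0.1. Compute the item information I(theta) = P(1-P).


P = 1/(1+exp(-(-2.95-0.1))) = 0.0452
I = P*(1-P) = 0.0452 * 0.9548
I = 0.0432

0.0432


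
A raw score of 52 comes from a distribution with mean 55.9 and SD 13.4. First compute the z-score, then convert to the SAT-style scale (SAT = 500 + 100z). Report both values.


z = (X - mean) / SD = (52 - 55.9) / 13.4
z = -3.9 / 13.4
z = -0.291
SAT-scale = SAT = 500 + 100z
Carry z at full precision (z = -3.9 / 13.4) into the conversion:
SAT-scale = 500 + 100 * (-3.9 / 13.4) = 500 + -390 / 13.4
SAT-scale = 500 + -29.1045
SAT-scale = 470.8955

470.8955


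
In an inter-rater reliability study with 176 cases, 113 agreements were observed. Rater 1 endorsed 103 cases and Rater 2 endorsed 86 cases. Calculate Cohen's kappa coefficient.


P_o = 113/176 = 0.642045
P_e = (103*86 + 73*90) / 30976 = 0.498063
kappa = (P_o - P_e) / (1 - P_e)
kappa = (0.642045 - 0.498063) / (1 - 0.498063)
kappa = 0.2869

0.2869


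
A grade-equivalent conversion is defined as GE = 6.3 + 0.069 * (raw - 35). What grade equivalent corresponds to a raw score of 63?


raw - median = 63 - 35 = 28
slope * diff = 0.069 * 28 = 1.932
GE = 6.3 + 1.932
GE = 8.232

8.232


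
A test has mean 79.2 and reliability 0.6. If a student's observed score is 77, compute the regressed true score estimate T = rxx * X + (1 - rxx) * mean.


T_est = rxx * X + (1 - rxx) * mean
T_est = 0.6 * 77 + 0.4 * 79.2
T_est = 46.2 + 31.68
T_est = 77.88

77.88


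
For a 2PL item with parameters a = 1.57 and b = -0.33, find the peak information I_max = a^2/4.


For 2PL, max info at theta = b = -0.33
I_max = a^2 / 4 = 1.57^2 / 4
= 2.4649 / 4
I_max = 0.6162

0.6162


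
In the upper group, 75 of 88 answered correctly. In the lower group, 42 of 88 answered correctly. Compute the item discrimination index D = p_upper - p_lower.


p_upper = 75/88 = 0.8523
p_lower = 42/88 = 0.4773
D = 0.8523 - 0.4773 = 0.375

0.375


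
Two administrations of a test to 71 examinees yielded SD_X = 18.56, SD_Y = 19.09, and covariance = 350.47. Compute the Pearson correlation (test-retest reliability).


r = cov(X,Y) / (SD_X * SD_Y)
r = 350.47 / (18.56 * 19.09)
r = 350.47 / 354.3104
r = 0.9892

0.9892


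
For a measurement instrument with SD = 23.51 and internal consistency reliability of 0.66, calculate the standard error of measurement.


SEM = SD * sqrt(1 - rxx)
SEM = 23.51 * sqrt(1 - 0.66)
SEM = 23.51 * sqrt(0.34) = 23.51 * 0.583095
SEM = 13.7086

13.7086


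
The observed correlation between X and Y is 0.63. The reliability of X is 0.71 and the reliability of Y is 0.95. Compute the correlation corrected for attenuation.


r_corrected = rxy / sqrt(rxx * ryy)
= 0.63 / sqrt(0.71 * 0.95)
= 0.63 / sqrt(0.6745)
= 0.63 / 0.821279
r_corrected = 0.7671

0.7671


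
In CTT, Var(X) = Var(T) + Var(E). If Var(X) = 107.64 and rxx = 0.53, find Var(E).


var_true = rxx * var_obs = 0.53 * 107.64 = 57.0492
var_error = var_obs - var_true
var_error = 107.64 - 57.0492
var_error = 50.5908

50.5908


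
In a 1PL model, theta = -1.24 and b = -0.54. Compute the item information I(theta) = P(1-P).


P = 1/(1+exp(-(-1.24--0.54))) = 0.3318
I = P*(1-P) = 0.3318 * 0.6682
I = 0.2217

0.2217


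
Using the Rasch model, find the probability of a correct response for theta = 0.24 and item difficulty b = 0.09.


theta - b = 0.24 - 0.09 = 0.15
exp(-(theta - b)) = exp(-0.15) = 0.8607
P = 1 / (1 + 0.8607)
P = 0.5374

0.5374


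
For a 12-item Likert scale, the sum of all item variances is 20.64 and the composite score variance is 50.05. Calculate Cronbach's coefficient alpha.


alpha = (k/(k-1)) * (1 - sum(si^2)/s_total^2)
= (12/11) * (1 - 20.64/50.05)
alpha = 0.641

0.641


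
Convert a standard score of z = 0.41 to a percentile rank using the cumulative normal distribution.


CDF(z) = 0.5 * (1 + erf(z/sqrt(2)))
erf(0.2899) = 0.3182
CDF = 0.6591
Percentile rank = 0.6591 * 100 = 65.91

65.91


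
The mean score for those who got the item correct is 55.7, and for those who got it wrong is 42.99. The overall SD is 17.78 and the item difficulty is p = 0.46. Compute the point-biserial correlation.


q = 1 - p = 0.54
rpb = ((M1 - M0) / SD) * sqrt(p * q)
rpb = ((55.7 - 42.99) / 17.78) * sqrt(0.46 * 0.54)
rpb = 0.3563

0.3563
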